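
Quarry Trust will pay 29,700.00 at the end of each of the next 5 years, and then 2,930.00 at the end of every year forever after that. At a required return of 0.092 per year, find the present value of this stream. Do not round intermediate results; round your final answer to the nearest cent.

135435.68

PV of 5-year annuity: 29,700.00 × [1 − (1+0.092)^−5] / 0.092 = 114925.63659
Perpetuity value at year 5: 2,930.00 / 0.092 = 31847.82609
PV of perpetuity: 31847.82609 / (1+0.092)^5 = 20510.04443
Total PV = 114925.63659 + 20510.04443 = 135435.68102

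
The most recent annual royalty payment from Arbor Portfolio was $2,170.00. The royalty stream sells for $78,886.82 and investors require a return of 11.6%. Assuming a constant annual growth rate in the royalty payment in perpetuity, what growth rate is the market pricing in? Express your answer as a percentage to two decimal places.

8.61%

P = D₀(1+g)/(r−g) ⇒ P(r−g) = D₀(1+g) ⇒ g(P+D₀) = P·r − D₀
g = (P·r − D₀)/(P + D₀) = ($78,886.82×0.116 − $2,170.00) / ($78,886.82 + $2,170.00) = 0.086123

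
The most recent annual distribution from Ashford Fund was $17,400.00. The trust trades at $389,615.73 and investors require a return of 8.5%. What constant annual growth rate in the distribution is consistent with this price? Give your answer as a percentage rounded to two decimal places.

3.86%

P = D₀(1+g)/(r−g) ⇒ P(r−g) = D₀(1+g) ⇒ g(P+D₀) = P·r − D₀
g = (P·r − D₀)/(P + D₀) = ($389,615.73×0.085 − $17,400.00) / ($389,615.73 + $17,400.00) = 0.038616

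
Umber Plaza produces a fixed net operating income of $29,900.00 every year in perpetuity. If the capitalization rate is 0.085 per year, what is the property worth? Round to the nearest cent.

$351764.71

Level perpetuity: PV = C / r = $29,900.00 / 0.085 = $351,764.71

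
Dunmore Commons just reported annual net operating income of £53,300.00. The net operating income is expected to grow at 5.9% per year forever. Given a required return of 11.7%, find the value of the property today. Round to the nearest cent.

£973184.48

D₁ = D₀ × (1 + g) = £53,300.00 × 1.059 = £56,444.7000
Growing perpetuity: P = D₁ / (r − g) = £56,444.7000 / (0.117 − 0.059) = £973,184.48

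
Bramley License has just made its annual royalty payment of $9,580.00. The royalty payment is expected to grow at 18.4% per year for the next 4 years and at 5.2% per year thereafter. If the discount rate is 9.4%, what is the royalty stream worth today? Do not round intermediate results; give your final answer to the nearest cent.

D_1 = 11342.72000
D_2 = 13429.78048
D_3 = 15900.86009
D_4 = 18826.61834
Terminal value at year 4: TV = D_4×(1+g_2)/(r−g_2) = 19805.60250/0.042 = 471561.96425
P_0 = D_1/(1+r)^1 + D_2/(1+r)^2 + D_3/(1+r)^3 + D_4/(1+r)^4 + TV/(1+r)^4
    = 10368.11700 + 11221.06995 + 12144.19271 + 13143.25793 + 329207.31755 = 376083.95515

$376083.96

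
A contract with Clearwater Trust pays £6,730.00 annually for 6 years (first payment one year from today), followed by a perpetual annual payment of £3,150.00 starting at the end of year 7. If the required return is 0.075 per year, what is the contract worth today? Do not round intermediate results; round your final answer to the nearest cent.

PV of 6-year annuity: £6,730.00 × [1 − (1+0.075)^−6] / 0.075 = 31589.58641
Perpetuity value at year 6: £3,150.00 / 0.075 = 42000.00000
PV of perpetuity: 42000.00000 / (1+0.075)^6 = 27214.38378
Total PV = 31589.58641 + 27214.38378 = 58803.97019

£58803.97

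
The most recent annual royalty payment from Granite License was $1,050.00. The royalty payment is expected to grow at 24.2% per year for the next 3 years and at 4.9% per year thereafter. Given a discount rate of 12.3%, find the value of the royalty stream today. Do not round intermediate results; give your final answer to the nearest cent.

$24001.32

D_1 = 1304.10000
D_2 = 1619.69220
D_3 = 2011.65771
Terminal value at year 3: TV = D_3×(1+g_2)/(r−g_2) = 2110.22894/0.074 = 28516.60730
P_0 = D_1/(1+r)^1 + D_2/(1+r)^2 + D_3/(1+r)^3 + TV/(1+r)^3
    = 1161.26447 + 1284.31921 + 1420.41359 + 20135.32233 = 24001.31960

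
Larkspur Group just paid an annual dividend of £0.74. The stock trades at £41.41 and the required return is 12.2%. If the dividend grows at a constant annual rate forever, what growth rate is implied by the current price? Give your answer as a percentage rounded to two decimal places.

P = D₀(1+g)/(r−g) ⇒ P(r−g) = D₀(1+g) ⇒ g(P+D₀) = P·r − D₀
g = (P·r − D₀)/(P + D₀) = (£41.41×0.122 − £0.74) / (£41.41 + £0.74) = 0.102302

10.23%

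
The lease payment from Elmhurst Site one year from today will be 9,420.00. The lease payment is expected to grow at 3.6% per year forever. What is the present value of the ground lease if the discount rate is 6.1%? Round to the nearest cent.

Growing perpetuity: P = D₁ / (r − g) = 9,420.0000 / (0.061 − 0.036) = 376,800.00

376800.00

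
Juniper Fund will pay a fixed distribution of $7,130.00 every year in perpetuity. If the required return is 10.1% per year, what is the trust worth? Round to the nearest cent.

$70594.06

Level perpetuity: PV = C / r = $7,130.00 / 0.101 = $70,594.06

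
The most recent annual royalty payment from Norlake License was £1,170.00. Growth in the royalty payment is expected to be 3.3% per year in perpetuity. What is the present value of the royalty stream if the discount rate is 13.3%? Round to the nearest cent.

D₁ = D₀ × (1 + g) = £1,170.00 × 1.033 = £1,208.6100
Growing perpetuity: P = D₁ / (r − g) = £1,208.6100 / (0.133 − 0.033) = £12,086.10

£12086.10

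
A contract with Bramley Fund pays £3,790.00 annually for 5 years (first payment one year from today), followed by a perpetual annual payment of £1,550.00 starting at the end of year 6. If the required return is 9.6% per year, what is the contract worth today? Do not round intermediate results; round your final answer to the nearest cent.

£24724.68

PV of 5-year annuity: £3,790.00 × [1 − (1+0.096)^−5] / 0.096 = 14515.10733
Perpetuity value at year 5: £1,550.00 / 0.096 = 16145.83333
PV of perpetuity: 16145.83333 / (1+0.096)^5 = 10209.57572
Total PV = 14515.10733 + 10209.57572 = 24724.68305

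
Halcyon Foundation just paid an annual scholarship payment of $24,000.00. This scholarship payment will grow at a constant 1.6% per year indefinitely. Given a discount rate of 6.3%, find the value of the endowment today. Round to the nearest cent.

D₁ = D₀ × (1 + g) = $24,000.00 × 1.016 = $24,384.0000
Growing perpetuity: P = D₁ / (r − g) = $24,384.0000 / (0.063 − 0.016) = $518,808.51

$518808.51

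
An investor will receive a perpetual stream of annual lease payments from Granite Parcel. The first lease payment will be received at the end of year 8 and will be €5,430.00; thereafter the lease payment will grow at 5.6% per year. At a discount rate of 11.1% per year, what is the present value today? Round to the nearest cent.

€47254.02

Value at end of year 7: C₁ / (r − g) = €5,430.00 / (0.111 − 0.056) = €98,727.2727
Discount to today: PV = €98,727.2727 / (1 + 0.111)^7 = €98,727.2727 / 2.089288 = €47,254.02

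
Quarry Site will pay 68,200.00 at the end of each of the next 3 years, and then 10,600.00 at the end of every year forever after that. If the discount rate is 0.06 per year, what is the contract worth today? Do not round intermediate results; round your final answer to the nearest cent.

PV of 3-year annuity: 68,200.00 × [1 − (1+0.06)^−3] / 0.06 = 182299.41495
Perpetuity value at year 3: 10,600.00 / 0.06 = 176666.66667
PV of perpetuity: 176666.66667 / (1+0.06)^3 = 148332.74000
Total PV = 182299.41495 + 148332.74000 = 330632.15496

330632.15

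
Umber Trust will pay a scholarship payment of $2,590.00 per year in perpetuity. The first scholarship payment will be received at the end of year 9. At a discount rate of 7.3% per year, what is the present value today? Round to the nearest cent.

$20191.99

Value at end of year 8: C / r = $2,590.00 / 0.073 = $35,479.4521
Discount to today: PV = $35,479.4521 / (1 + 0.073)^8 = $35,479.4521 / 1.757105 = $20,191.99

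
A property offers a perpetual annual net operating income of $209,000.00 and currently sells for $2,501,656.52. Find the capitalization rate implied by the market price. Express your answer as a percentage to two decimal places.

P = C/r ⇒ r = C/P = $209,000.00/$2,501,656.52 = 0.083545

8.35%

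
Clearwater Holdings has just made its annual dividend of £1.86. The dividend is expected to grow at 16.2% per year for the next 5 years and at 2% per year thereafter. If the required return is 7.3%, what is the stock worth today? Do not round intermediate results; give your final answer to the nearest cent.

£65.20

D_1 = 2.16132
D_2 = 2.51145
D_3 = 2.91831
D_4 = 3.39108
D_5 = 3.94043
Terminal value at year 5: TV = D_5×(1+g_2)/(r−g_2) = 4.01924/0.053 = 75.83468
P_0 = D_1/(1+r)^1 + D_2/(1+r)^2 + D_3/(1+r)^3 + D_4/(1+r)^4 + D_5/(1+r)^5 + TV/(1+r)^5
    = 2.01428 + 2.18135 + 2.36228 + 2.55822 + 2.77042 + 53.31744 = 65.20399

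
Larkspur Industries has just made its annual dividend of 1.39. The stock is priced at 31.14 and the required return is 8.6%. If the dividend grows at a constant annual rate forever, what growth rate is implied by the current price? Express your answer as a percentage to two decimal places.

3.96%

P = D₀(1+g)/(r−g) ⇒ P(r−g) = D₀(1+g) ⇒ g(P+D₀) = P·r − D₀
g = (P·r − D₀)/(P + D₀) = (31.14×0.086 − 1.39) / (31.14 + 1.39) = 0.039595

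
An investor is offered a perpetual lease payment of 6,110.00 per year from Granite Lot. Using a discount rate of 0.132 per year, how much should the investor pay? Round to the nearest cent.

Level perpetuity: PV = C / r = 6,110.00 / 0.132 = 46,287.88

46287.88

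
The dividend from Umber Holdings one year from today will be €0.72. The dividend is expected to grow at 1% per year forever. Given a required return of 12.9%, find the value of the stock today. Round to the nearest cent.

€6.05

Growing perpetuity: P = D₁ / (r − g) = €0.7200 / (0.129 − 0.01) = €6.05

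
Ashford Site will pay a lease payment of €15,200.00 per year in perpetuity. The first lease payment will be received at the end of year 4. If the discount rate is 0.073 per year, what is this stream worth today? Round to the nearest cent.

€168547.21

Value at end of year 3: C / r = €15,200.00 / 0.073 = €208,219.1781
Discount to today: PV = €208,219.1781 / (1 + 0.073)^3 = €208,219.1781 / 1.235376 = €168,547.21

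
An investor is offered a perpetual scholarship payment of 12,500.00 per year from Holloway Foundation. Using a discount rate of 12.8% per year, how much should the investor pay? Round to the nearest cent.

Level perpetuity: PV = C / r = 12,500.00 / 0.128 = 97,656.25

97656.25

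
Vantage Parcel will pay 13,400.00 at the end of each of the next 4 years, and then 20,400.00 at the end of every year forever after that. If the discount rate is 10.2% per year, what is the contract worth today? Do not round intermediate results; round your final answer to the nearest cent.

PV of 4-year annuity: 13,400.00 × [1 − (1+0.102)^−4] / 0.102 = 42292.95101
Perpetuity value at year 4: 20,400.00 / 0.102 = 200000.00000
PV of perpetuity: 200000.00000 / (1+0.102)^4 = 135613.71638
Total PV = 42292.95101 + 135613.71638 = 177906.66738

177906.67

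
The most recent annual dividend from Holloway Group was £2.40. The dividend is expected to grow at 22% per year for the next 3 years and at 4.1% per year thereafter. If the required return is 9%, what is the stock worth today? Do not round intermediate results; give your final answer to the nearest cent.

£80.55

D_1 = 2.92800
D_2 = 3.57216
D_3 = 4.35804
Terminal value at year 3: TV = D_3×(1+g_2)/(r−g_2) = 4.53671/0.049 = 92.58601
P_0 = D_1/(1+r)^1 + D_2/(1+r)^2 + D_3/(1+r)^3 + TV/(1+r)^3
    = 2.68624 + 3.00662 + 3.36520 + 71.49339 = 80.55145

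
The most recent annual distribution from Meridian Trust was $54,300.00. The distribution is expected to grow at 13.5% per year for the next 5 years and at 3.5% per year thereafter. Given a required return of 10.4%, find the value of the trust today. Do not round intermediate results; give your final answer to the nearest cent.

$1230705.02

D_1 = 61630.50000
D_2 = 69950.61750
D_3 = 79393.95086
D_4 = 90112.13423
D_5 = 102277.27235
Terminal value at year 5: TV = D_5×(1+g_2)/(r−g_2) = 105856.97688/0.069 = 1534159.08525
P_0 = D_1/(1+r)^1 + D_2/(1+r)^2 + D_3/(1+r)^3 + D_4/(1+r)^4 + D_5/(1+r)^5 + TV/(1+r)^5
    = 55824.72826 + 57392.27045 + 59003.82877 + 60660.63918 + 62363.97234 + 935459.58514 = 1230705.02414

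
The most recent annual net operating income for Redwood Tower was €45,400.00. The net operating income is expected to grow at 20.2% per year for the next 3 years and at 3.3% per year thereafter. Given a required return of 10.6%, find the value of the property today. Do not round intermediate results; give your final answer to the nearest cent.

D_1 = 54570.80000
D_2 = 65594.10160
D_3 = 78844.11012
Terminal value at year 3: TV = D_3×(1+g_2)/(r−g_2) = 81445.96576/0.073 = 1115698.16106
P_0 = D_1/(1+r)^1 + D_2/(1+r)^2 + D_3/(1+r)^3 + TV/(1+r)^3
    = 49340.68716 + 53623.42312 + 58277.89746 + 824672.16538 = 985914.17311

€985914.17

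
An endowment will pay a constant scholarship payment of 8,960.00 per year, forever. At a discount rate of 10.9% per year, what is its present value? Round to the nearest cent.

Level perpetuity: PV = C / r = 8,960.00 / 0.109 = 82,201.83

82201.83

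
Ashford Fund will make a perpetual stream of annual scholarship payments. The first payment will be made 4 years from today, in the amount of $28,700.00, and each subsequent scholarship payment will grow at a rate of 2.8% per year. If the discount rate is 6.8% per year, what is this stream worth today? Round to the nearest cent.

Value at end of year 3: C₁ / (r − g) = $28,700.00 / (0.068 − 0.028) = $717,500.0000
Discount to today: PV = $717,500.0000 / (1 + 0.068)^3 = $717,500.0000 / 1.218186 = $588,990.31

$588990.31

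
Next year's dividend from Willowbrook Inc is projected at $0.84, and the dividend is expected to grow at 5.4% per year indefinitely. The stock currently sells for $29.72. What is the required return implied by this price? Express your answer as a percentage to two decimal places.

P = D₁/(r − g) ⇒ r = D₁/P + g = $0.8400/$29.72 + 0.054 = 0.028264 + 0.054 = 0.082264

8.23%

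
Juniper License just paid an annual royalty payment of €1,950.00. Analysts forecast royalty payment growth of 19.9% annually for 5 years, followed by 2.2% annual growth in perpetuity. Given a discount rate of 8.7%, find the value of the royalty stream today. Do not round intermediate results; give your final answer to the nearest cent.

€63274.58

D_1 = 2338.05000
D_2 = 2803.32195
D_3 = 3361.18302
D_4 = 4030.05844
D_5 = 4832.04007
Terminal value at year 5: TV = D_5×(1+g_2)/(r−g_2) = 4938.34495/0.065 = 75974.53768
P_0 = D_1/(1+r)^1 + D_2/(1+r)^2 + D_3/(1+r)^3 + D_4/(1+r)^4 + D_5/(1+r)^5 + TV/(1+r)^5
    = 2150.91996 + 2372.54189 + 2616.99883 + 2886.64360 + 3184.07146 + 50063.40054 = 63274.57629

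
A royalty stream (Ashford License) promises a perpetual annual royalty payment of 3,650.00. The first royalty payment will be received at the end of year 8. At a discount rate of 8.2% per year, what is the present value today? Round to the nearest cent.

25638.24

Value at end of year 7: C / r = 3,650.00 / 0.082 = 44,512.1951
Discount to today: PV = 44,512.1951 / (1 + 0.082)^7 = 44,512.1951 / 1.736164 = 25,638.24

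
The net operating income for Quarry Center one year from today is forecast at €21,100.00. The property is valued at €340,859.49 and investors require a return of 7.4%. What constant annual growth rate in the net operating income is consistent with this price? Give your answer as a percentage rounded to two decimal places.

1.21%

P = D₁/(r−g) ⇒ g = r − D₁/P = 0.074 − €21,100.00/€340,859.49 = 0.012098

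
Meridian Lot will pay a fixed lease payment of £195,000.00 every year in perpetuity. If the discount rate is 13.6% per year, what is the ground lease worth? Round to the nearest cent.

Level perpetuity: PV = C / r = £195,000.00 / 0.136 = £1,433,823.53

£1433823.53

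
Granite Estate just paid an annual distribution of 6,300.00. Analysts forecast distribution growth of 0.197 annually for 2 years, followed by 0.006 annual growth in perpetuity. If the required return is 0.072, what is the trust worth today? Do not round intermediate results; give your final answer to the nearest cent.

D_1 = 7541.10000
D_2 = 9026.69670
Terminal value at year 2: TV = D_2×(1+g_2)/(r−g_2) = 9080.85688/0.066 = 137588.74061
P_0 = D_1/(1+r)^1 + D_2/(1+r)^2 + TV/(1+r)^2
    = 7034.60821 + 7854.87502 + 119727.33749 = 134616.82073

134616.82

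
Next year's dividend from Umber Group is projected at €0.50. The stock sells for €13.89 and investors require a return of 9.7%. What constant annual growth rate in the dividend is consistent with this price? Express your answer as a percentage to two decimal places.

P = D₁/(r−g) ⇒ g = r − D₁/P = 0.097 − €0.50/€13.89 = 0.061003

6.10%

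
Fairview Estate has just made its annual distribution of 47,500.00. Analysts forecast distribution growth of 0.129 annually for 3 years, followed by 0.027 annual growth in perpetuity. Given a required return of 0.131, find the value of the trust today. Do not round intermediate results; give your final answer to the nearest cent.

D_1 = 53627.50000
D_2 = 60545.44750
D_3 = 68355.81023
Terminal value at year 3: TV = D_3×(1+g_2)/(r−g_2) = 70201.41710/0.104 = 675013.62600
P_0 = D_1/(1+r)^1 + D_2/(1+r)^2 + D_3/(1+r)^3 + TV/(1+r)^3
    = 47416.00354 + 47332.15561 + 47248.45595 + 466578.50253 = 608575.11762

608575.12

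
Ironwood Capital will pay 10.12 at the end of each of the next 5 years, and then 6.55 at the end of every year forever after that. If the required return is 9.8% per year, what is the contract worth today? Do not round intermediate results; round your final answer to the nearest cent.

80.44

PV of 5-year annuity: 10.12 × [1 − (1+0.098)^−5] / 0.098 = 38.55958
Perpetuity value at year 5: 6.55 / 0.098 = 66.83673
PV of perpetuity: 66.83673 / (1+0.098)^5 = 41.87970
Total PV = 38.55958 + 41.87970 = 80.43927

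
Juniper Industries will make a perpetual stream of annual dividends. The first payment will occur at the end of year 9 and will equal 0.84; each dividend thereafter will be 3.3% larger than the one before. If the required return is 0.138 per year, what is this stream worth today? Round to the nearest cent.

2.84

Value at end of year 8: C₁ / (r − g) = 0.84 / (0.138 − 0.033) = 8.0000
Discount to today: PV = 8.0000 / (1 + 0.138)^8 = 8.0000 / 2.812795 = 2.84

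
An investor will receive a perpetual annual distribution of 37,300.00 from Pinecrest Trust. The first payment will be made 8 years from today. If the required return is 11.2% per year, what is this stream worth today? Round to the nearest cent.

Value at end of year 7: C / r = 37,300.00 / 0.112 = 333,035.7143
Discount to today: PV = 333,035.7143 / (1 + 0.112)^7 = 333,035.7143 / 2.102488 = 158,400.77

158400.77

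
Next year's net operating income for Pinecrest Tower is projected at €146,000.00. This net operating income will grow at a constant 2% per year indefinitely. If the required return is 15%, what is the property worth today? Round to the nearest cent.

Growing perpetuity: P = D₁ / (r − g) = €146,000.0000 / (0.15 − 0.02) = €1,123,076.92

€1123076.92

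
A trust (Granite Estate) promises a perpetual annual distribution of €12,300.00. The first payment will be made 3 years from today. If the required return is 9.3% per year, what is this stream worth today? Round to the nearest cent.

Value at end of year 2: C / r = €12,300.00 / 0.093 = €132,258.0645
Discount to today: PV = €132,258.0645 / (1 + 0.093)^2 = €132,258.0645 / 1.194649 = €110,708.72

€110708.72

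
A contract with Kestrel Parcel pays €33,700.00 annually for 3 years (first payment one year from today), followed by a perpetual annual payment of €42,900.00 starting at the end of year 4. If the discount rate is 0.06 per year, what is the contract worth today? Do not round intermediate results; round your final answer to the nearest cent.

€690408.29

PV of 3-year annuity: €33,700.00 × [1 − (1+0.06)^−3] / 0.06 = 90080.50270
Perpetuity value at year 3: €42,900.00 / 0.06 = 715000.00000
PV of perpetuity: 715000.00000 / (1+0.06)^3 = 600327.78737
Total PV = 90080.50270 + 600327.78737 = 690408.29006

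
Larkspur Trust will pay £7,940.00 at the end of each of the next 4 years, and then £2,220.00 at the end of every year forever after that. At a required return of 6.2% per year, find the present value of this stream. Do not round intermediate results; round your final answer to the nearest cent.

£55536.42

PV of 4-year annuity: £7,940.00 × [1 − (1+0.062)^−4] / 0.062 = 27387.40483
Perpetuity value at year 4: £2,220.00 / 0.062 = 35806.45161
PV of perpetuity: 35806.45161 / (1+0.062)^4 = 28149.01600
Total PV = 27387.40483 + 28149.01600 = 55536.42084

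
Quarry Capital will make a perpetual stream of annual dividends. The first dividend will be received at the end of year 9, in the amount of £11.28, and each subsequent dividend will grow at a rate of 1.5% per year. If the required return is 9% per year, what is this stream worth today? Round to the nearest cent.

Value at end of year 8: C₁ / (r − g) = £11.28 / (0.09 − 0.015) = £150.4000
Discount to today: PV = £150.4000 / (1 + 0.09)^8 = £150.4000 / 1.992563 = £75.48

£75.48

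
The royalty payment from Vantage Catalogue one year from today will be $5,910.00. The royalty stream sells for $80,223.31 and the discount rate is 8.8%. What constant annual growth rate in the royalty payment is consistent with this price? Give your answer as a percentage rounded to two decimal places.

P = D₁/(r−g) ⇒ g = r − D₁/P = 0.088 − $5,910.00/$80,223.31 = 0.014331

1.43%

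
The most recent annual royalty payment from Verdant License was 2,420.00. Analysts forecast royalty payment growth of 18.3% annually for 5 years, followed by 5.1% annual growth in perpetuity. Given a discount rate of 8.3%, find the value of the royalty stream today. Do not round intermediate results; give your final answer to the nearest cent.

D_1 = 2862.86000
D_2 = 3386.76338
D_3 = 4006.54108
D_4 = 4739.73810
D_5 = 5607.11017
Terminal value at year 5: TV = D_5×(1+g_2)/(r−g_2) = 5893.07279/0.032 = 184158.52456
P_0 = D_1/(1+r)^1 + D_2/(1+r)^2 + D_3/(1+r)^3 + D_4/(1+r)^4 + D_5/(1+r)^5 + TV/(1+r)^5
    = 2643.45337 + 2887.53955 + 3154.16370 + 3445.40689 + 3763.54234 + 123608.84366 = 139502.94952

139502.95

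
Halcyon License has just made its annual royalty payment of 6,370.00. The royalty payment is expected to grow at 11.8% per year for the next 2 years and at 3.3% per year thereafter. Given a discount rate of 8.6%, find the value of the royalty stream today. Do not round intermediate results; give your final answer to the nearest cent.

D_1 = 7121.66000
D_2 = 7962.01588
Terminal value at year 2: TV = D_2×(1+g_2)/(r−g_2) = 8224.76240/0.053 = 155184.19630
P_0 = D_1/(1+r)^1 + D_2/(1+r)^2 + TV/(1+r)^2
    = 6557.69797 + 6750.92664 + 131579.38157 = 144888.00619

144888.01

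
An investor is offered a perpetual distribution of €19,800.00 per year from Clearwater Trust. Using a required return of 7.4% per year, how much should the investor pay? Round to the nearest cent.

Level perpetuity: PV = C / r = €19,800.00 / 0.074 = €267,567.57

€267567.57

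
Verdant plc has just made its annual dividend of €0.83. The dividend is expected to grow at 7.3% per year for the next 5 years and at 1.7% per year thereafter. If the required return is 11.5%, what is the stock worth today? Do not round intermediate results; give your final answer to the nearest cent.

D_1 = 0.89059
D_2 = 0.95560
D_3 = 1.02536
D_4 = 1.10021
D_5 = 1.18053
Terminal value at year 5: TV = D_5×(1+g_2)/(r−g_2) = 1.20060/0.098 = 12.25100
P_0 = D_1/(1+r)^1 + D_2/(1+r)^2 + D_3/(1+r)^3 + D_4/(1+r)^4 + D_5/(1+r)^5 + TV/(1+r)^5
    = 0.79874 + 0.76865 + 0.73969 + 0.71183 + 0.68502 + 7.10882 = 10.81275

€10.81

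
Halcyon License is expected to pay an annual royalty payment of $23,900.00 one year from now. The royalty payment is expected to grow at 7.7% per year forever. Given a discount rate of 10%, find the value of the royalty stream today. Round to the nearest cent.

$1039130.43

Growing perpetuity: P = D₁ / (r − g) = $23,900.0000 / (0.1 − 0.077) = $1,039,130.43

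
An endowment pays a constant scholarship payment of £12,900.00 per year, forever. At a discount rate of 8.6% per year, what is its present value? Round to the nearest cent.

Level perpetuity: PV = C / r = £12,900.00 / 0.086 = £150,000.00

£150000.00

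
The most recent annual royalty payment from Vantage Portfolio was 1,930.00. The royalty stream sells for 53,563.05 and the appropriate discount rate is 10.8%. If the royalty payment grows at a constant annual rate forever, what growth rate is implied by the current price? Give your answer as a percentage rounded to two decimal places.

6.95%

P = D₀(1+g)/(r−g) ⇒ P(r−g) = D₀(1+g) ⇒ g(P+D₀) = P·r − D₀
g = (P·r − D₀)/(P + D₀) = (53,563.05×0.108 − 1,930.00) / (53,563.05 + 1,930.00) = 0.069465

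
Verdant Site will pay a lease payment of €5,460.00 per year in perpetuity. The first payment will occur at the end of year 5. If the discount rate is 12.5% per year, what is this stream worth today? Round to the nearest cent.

Value at end of year 4: C / r = €5,460.00 / 0.125 = €43,680.0000
Discount to today: PV = €43,680.0000 / (1 + 0.125)^4 = €43,680.0000 / 1.601807 = €27,269.21

€27269.21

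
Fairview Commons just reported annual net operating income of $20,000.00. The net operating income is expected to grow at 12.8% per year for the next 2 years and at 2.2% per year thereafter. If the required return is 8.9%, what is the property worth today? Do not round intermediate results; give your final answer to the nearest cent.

$369491.39

D_1 = 22560.00000
D_2 = 25447.68000
Terminal value at year 2: TV = D_2×(1+g_2)/(r−g_2) = 26007.52896/0.067 = 388172.07403
P_0 = D_1/(1+r)^1 + D_2/(1+r)^2 + TV/(1+r)^2
    = 20716.25344 + 21458.15784 + 327316.97476 = 369491.38604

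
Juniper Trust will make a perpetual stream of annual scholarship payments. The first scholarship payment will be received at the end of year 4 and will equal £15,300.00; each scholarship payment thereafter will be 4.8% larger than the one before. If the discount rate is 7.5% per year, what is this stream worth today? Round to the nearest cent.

Value at end of year 3: C₁ / (r − g) = £15,300.00 / (0.075 − 0.048) = £566,666.6667
Discount to today: PV = £566,666.6667 / (1 + 0.075)^3 = £566,666.6667 / 1.242297 = £456,144.32

£456144.32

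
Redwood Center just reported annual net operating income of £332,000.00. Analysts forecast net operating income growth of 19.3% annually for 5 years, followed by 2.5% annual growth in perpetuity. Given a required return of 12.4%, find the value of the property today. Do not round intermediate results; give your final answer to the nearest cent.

£6622090.18

D_1 = 396076.00000
D_2 = 472518.66800
D_3 = 563714.77092
D_4 = 672511.72171
D_5 = 802306.48400
Terminal value at year 5: TV = D_5×(1+g_2)/(r−g_2) = 822364.14610/0.099 = 8306708.54649
P_0 = D_1/(1+r)^1 + D_2/(1+r)^2 + D_3/(1+r)^3 + D_4/(1+r)^4 + D_5/(1+r)^5 + TV/(1+r)^5
    = 352380.78292 + 374012.69931 + 396972.55362 + 421341.86519 + 447207.15763 + 4630175.11684 = 6622090.17550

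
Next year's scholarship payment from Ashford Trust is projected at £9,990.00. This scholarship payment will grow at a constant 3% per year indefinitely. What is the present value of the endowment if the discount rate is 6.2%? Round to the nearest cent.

£312187.50

Growing perpetuity: P = D₁ / (r − g) = £9,990.0000 / (0.062 − 0.03) = £312,187.50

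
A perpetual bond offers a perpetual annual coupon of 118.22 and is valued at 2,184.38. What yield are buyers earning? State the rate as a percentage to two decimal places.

5.41%

P = C/r ⇒ r = C/P = 118.22/2,184.38 = 0.054121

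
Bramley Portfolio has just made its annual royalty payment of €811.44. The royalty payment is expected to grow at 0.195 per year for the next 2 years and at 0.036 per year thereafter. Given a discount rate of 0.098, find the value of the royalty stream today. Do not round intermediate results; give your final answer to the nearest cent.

€17904.64

D_1 = 969.67080
D_2 = 1158.75661
Terminal value at year 2: TV = D_2×(1+g_2)/(r−g_2) = 1200.47184/0.062 = 19362.44909
P_0 = D_1/(1+r)^1 + D_2/(1+r)^2 + TV/(1+r)^2
    = 883.12459 + 961.14197 + 16060.37231 = 17904.63887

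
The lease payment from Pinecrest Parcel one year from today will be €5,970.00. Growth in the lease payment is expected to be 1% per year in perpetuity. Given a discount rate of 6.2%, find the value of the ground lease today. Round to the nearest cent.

€114807.69

Growing perpetuity: P = D₁ / (r − g) = €5,970.0000 / (0.062 − 0.01) = €114,807.69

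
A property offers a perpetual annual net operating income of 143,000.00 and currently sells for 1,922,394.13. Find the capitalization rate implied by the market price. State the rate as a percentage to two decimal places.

P = C/r ⇒ r = C/P = 143,000.00/1,922,394.13 = 0.074386

7.44%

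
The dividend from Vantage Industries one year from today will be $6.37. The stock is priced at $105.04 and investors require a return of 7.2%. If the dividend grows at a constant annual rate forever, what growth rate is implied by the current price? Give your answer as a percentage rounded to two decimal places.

1.14%

P = D₁/(r−g) ⇒ g = r − D₁/P = 0.072 − $6.37/$105.04 = 0.011356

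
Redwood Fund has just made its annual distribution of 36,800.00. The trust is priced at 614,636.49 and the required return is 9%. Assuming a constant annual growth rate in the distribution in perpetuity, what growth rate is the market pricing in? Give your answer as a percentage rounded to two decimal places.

2.84%

P = D₀(1+g)/(r−g) ⇒ P(r−g) = D₀(1+g) ⇒ g(P+D₀) = P·r − D₀
g = (P·r − D₀)/(P + D₀) = (614,636.49×0.09 − 36,800.00) / (614,636.49 + 36,800.00) = 0.028425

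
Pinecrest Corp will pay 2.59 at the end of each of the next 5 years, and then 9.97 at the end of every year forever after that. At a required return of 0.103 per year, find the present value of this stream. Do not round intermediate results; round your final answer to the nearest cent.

PV of 5-year annuity: 2.59 × [1 − (1+0.103)^−5] / 0.103 = 9.74335
Perpetuity value at year 5: 9.97 / 0.103 = 96.79612
PV of perpetuity: 96.79612 / (1+0.103)^5 = 59.28985
Total PV = 9.74335 + 59.28985 = 69.03321

69.03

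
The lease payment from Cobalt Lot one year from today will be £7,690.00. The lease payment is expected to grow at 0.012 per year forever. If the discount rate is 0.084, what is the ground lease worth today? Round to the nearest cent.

£106805.56

Growing perpetuity: P = D₁ / (r − g) = £7,690.0000 / (0.084 − 0.012) = £106,805.56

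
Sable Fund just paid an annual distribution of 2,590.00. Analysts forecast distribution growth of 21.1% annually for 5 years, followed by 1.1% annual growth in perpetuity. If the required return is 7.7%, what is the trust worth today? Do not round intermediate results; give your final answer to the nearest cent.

D_1 = 3136.49000
D_2 = 3798.28939
D_3 = 4599.72845
D_4 = 5570.27115
D_5 = 6745.59837
Terminal value at year 5: TV = D_5×(1+g_2)/(r−g_2) = 6819.79995/0.066 = 103330.30228
P_0 = D_1/(1+r)^1 + D_2/(1+r)^2 + D_3/(1+r)^3 + D_4/(1+r)^4 + D_5/(1+r)^5 + TV/(1+r)^5
    = 2912.24698 + 3274.58783 + 3682.01102 + 4140.12567 + 4655.23879 + 71309.79425 = 89974.00454

89974.00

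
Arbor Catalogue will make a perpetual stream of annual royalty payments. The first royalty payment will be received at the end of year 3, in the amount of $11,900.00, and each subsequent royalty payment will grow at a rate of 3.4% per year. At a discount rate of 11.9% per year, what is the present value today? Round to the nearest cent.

Value at end of year 2: C₁ / (r − g) = $11,900.00 / (0.119 − 0.034) = $140,000.0000
Discount to today: PV = $140,000.0000 / (1 + 0.119)^2 = $140,000.0000 / 1.252161 = $111,806.71

$111806.71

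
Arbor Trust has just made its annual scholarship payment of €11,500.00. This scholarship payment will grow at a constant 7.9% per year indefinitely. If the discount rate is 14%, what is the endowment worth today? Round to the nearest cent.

€203418.03

D₁ = D₀ × (1 + g) = €11,500.00 × 1.079 = €12,408.5000
Growing perpetuity: P = D₁ / (r − g) = €12,408.5000 / (0.14 − 0.079) = €203,418.03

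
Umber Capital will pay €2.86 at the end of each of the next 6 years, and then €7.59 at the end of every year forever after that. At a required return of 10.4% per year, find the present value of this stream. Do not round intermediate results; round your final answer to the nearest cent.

PV of 6-year annuity: €2.86 × [1 − (1+0.104)^−6] / 0.104 = 12.31138
Perpetuity value at year 6: €7.59 / 0.104 = 72.98077
PV of perpetuity: 72.98077 / (1+0.104)^6 = 40.30825
Total PV = 12.31138 + 40.30825 = 52.61964

€52.62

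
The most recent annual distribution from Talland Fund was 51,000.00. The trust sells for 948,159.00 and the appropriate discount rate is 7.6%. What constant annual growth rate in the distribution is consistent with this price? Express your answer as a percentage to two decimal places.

2.11%

P = D₀(1+g)/(r−g) ⇒ P(r−g) = D₀(1+g) ⇒ g(P+D₀) = P·r − D₀
g = (P·r − D₀)/(P + D₀) = (948,159.00×0.076 − 51,000.00) / (948,159.00 + 51,000.00) = 0.021078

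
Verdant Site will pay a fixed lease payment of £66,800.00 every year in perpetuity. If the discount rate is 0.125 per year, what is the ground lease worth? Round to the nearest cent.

Level perpetuity: PV = C / r = £66,800.00 / 0.125 = £534,400.00

£534400.00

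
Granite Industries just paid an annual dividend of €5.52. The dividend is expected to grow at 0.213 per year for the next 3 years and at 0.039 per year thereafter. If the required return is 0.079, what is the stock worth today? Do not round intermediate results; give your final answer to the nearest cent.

D_1 = 6.69576
D_2 = 8.12196
D_3 = 9.85193
Terminal value at year 3: TV = D_3×(1+g_2)/(r−g_2) = 10.23616/0.04 = 255.90398
P_0 = D_1/(1+r)^1 + D_2/(1+r)^2 + D_3/(1+r)^3 + TV/(1+r)^3
    = 6.20552 + 6.97618 + 7.84255 + 203.71017 = 224.73442

€224.73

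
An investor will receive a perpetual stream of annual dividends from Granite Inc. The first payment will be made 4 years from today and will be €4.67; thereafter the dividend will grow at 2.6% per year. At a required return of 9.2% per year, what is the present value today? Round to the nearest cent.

Value at end of year 3: C₁ / (r − g) = €4.67 / (0.092 − 0.026) = €70.7576
Discount to today: PV = €70.7576 / (1 + 0.092)^3 = €70.7576 / 1.302171 = €54.34

€54.34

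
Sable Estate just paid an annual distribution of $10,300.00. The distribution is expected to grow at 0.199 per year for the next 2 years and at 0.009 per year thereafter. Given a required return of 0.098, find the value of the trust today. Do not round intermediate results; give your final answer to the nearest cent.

D_1 = 12349.70000
D_2 = 14807.29030
Terminal value at year 2: TV = D_2×(1+g_2)/(r−g_2) = 14940.55591/0.089 = 167871.41475
P_0 = D_1/(1+r)^1 + D_2/(1+r)^2 + TV/(1+r)^2
    = 11247.44991 + 12282.05140 + 139242.58276 = 162772.08408

$162772.08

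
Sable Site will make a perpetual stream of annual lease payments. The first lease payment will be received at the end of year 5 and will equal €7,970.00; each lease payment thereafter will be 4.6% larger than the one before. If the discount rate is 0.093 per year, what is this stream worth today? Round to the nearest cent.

€118817.34

Value at end of year 4: C₁ / (r − g) = €7,970.00 / (0.093 − 0.046) = €169,574.4681
Discount to today: PV = €169,574.4681 / (1 + 0.093)^4 = €169,574.4681 / 1.427186 = €118,817.34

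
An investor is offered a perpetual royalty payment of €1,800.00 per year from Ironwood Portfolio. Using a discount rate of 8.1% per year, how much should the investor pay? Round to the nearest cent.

Level perpetuity: PV = C / r = €1,800.00 / 0.081 = €22,222.22

€22222.22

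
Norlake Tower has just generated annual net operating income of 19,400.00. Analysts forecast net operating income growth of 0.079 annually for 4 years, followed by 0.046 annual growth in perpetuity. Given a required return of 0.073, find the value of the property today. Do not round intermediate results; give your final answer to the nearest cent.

847213.31

D_1 = 20932.60000
D_2 = 22586.27540
D_3 = 24370.59116
D_4 = 26295.86786
Terminal value at year 4: TV = D_4×(1+g_2)/(r−g_2) = 27505.47778/0.027 = 1018721.39924
P_0 = D_1/(1+r)^1 + D_2/(1+r)^2 + D_3/(1+r)^3 + D_4/(1+r)^4 + TV/(1+r)^4
    = 19508.48089 + 19617.56839 + 19727.26589 + 19837.57679 + 768522.41918 = 847213.31114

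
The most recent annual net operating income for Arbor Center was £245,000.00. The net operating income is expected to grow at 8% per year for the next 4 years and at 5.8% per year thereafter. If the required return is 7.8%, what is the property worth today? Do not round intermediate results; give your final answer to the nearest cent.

£14041503.71

D_1 = 264600.00000
D_2 = 285768.00000
D_3 = 308629.44000
D_4 = 333319.79520
Terminal value at year 4: TV = D_4×(1+g_2)/(r−g_2) = 352652.34332/0.02 = 17632617.16608
P_0 = D_1/(1+r)^1 + D_2/(1+r)^2 + D_3/(1+r)^3 + D_4/(1+r)^4 + TV/(1+r)^4
    = 245454.54545 + 245909.93422 + 246366.16787 + 246823.24795 + 13056949.81680 = 14041503.71230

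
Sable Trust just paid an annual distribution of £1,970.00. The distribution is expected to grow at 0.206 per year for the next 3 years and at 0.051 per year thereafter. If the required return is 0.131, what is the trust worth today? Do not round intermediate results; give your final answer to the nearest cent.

D_1 = 2375.82000
D_2 = 2865.23892
D_3 = 3455.47814
Terminal value at year 3: TV = D_3×(1+g_2)/(r−g_2) = 3631.70752/0.08 = 45396.34403
P_0 = D_1/(1+r)^1 + D_2/(1+r)^2 + D_3/(1+r)^3 + TV/(1+r)^3
    = 2100.63660 + 2239.93611 + 2388.47299 + 31378.56393 = 38107.60964

£38107.61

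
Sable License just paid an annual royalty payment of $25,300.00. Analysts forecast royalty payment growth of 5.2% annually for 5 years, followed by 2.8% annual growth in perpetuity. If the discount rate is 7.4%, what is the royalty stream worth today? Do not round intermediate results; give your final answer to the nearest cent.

$628750.91

D_1 = 26615.60000
D_2 = 27999.61120
D_3 = 29455.59098
D_4 = 30987.28171
D_5 = 32598.62036
Terminal value at year 5: TV = D_5×(1+g_2)/(r−g_2) = 33511.38173/0.046 = 728508.29854
P_0 = D_1/(1+r)^1 + D_2/(1+r)^2 + D_3/(1+r)^3 + D_4/(1+r)^4 + D_5/(1+r)^5 + TV/(1+r)^5
    = 24781.75047 + 24274.11684 + 23776.88168 + 23289.83196 + 22812.75905 + 509815.57180 = 628750.91180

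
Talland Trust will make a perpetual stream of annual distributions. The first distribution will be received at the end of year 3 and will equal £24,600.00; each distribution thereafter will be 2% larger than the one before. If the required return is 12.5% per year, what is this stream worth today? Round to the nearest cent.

Value at end of year 2: C₁ / (r − g) = £24,600.00 / (0.125 − 0.02) = £234,285.7143
Discount to today: PV = £234,285.7143 / (1 + 0.125)^2 = £234,285.7143 / 1.265625 = £185,114.64

£185114.64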